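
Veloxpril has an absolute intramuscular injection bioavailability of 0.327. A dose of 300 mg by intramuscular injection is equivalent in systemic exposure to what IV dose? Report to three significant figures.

Systemic exposure from an extravascular dose = F × D_ev, so the equivalent IV dose is F × D_ev.
D_iv = F × D_ev = 0.327 × 300 = 98.1 mg

D_iv = 98.1 mg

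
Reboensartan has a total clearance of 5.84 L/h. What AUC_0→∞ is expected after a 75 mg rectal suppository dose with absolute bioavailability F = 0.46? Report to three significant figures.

AUC_0→∞ = F × Dose / CL
        = 0.46 × 75 / 5.84 = 5.90753 mg/L·h

AUC = 5.91 mg/L·h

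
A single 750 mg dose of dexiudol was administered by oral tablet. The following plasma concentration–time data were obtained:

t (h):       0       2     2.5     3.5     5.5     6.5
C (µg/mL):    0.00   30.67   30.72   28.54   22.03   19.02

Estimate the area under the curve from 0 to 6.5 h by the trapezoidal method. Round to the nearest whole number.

AUC = 147 µg/mL·h

Trapezoidal AUC_0→6.5:
  [0→2]: (0.00+30.67)/2 × 2 = 30.67
  [2→2.5]: (30.67+30.72)/2 × 0.5 = 15.3475
  [2.5→3.5]: (30.72+28.54)/2 × 1 = 29.63
  [3.5→5.5]: (28.54+22.03)/2 × 2 = 50.57
  [5.5→6.5]: (22.03+19.02)/2 × 1 = 20.525
  Sum = 146.7425 µg/mL·h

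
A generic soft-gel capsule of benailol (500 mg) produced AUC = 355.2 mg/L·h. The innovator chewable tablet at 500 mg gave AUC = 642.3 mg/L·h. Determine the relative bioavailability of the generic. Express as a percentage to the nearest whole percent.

F_rel = (AUC_test/D_test) / (AUC_ref/D_ref)
      = (355.2/500) / (642.3/500)
      = 0.7104 / 1.2846 = 0.5530 = 55.30%

F_rel = 55%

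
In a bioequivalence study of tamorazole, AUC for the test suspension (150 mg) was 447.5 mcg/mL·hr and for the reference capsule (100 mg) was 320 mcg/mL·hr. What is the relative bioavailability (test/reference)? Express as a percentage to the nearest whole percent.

F_rel = 93%

F_rel = (AUC_test/D_test) / (AUC_ref/D_ref)
      = (447.5/150) / (320/100)
      = 2.98333 / 3.2 = 0.9323 = 93.23%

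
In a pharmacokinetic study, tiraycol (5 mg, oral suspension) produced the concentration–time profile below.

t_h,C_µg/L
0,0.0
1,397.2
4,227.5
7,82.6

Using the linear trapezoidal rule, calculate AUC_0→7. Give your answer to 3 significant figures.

Trapezoidal AUC_0→7:
  [0→1]: (0.0+397.2)/2 × 1 = 198.6
  [1→4]: (397.2+227.5)/2 × 3 = 937.05
  [4→7]: (227.5+82.6)/2 × 3 = 465.15
  Sum = 1600.8 µg/L·h

AUC = 1600 µg/L·h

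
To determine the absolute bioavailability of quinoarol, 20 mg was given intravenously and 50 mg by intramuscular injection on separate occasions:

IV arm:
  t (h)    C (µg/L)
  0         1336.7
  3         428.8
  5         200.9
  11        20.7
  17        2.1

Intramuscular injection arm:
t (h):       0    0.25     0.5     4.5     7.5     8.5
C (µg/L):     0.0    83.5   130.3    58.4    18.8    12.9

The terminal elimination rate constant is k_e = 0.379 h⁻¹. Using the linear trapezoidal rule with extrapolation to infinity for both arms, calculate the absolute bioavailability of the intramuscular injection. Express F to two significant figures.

Trapezoidal AUC_0→17 (IV):
  [0→3]: (1336.7+428.8)/2 × 3 = 2648.25
  [3→5]: (428.8+200.9)/2 × 2 = 629.7
  [5→11]: (200.9+20.7)/2 × 6 = 664.8
  [11→17]: (20.7+2.1)/2 × 6 = 68.4
  Sum = 4011.15 µg/L·h
IV tail: 2.1/0.379 = 5.541; AUC_iv,0→∞ = 4011.15 + 5.541 = 4016.691 µg/L·h
Trapezoidal AUC_0→8.5 (intramuscular injection):
  [0→0.25]: (0.0+83.5)/2 × 0.25 = 10.4375
  [0.25→0.5]: (83.5+130.3)/2 × 0.25 = 26.725
  [0.5→4.5]: (130.3+58.4)/2 × 4 = 377.4
  [4.5→7.5]: (58.4+18.8)/2 × 3 = 115.8
  [7.5→8.5]: (18.8+12.9)/2 × 1 = 15.85
  Sum = 546.2125 µg/L·h
intramuscular injection tail: 12.9/0.379 = 34.037; AUC_ev,0→∞ = 546.2125 + 34.037 = 580.2495 µg/L·h
F = (AUC_ev/D_ev)/(AUC_iv/D_iv) = (580.2495/50)/(4016.691/20) = 11.60499/200.83455 = 0.0578

F = 0.058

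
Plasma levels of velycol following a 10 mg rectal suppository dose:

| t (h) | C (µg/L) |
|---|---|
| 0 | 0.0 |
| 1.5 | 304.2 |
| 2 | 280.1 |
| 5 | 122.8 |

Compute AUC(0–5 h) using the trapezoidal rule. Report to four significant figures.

AUC = 978.6 µg/L·h

Trapezoidal AUC_0→5:
  [0→1.5]: (0.0+304.2)/2 × 1.5 = 228.15
  [1.5→2]: (304.2+280.1)/2 × 0.5 = 146.075
  [2→5]: (280.1+122.8)/2 × 3 = 604.35
  Sum = 978.575 µg/L·h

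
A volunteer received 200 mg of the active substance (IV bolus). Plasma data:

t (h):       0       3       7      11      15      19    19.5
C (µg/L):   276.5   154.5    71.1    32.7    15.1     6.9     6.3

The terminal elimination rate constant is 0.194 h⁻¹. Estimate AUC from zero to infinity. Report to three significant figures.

AUC = 1480 µg/L·h

Trapezoidal AUC_0→19.5:
  [0→3]: (276.5+154.5)/2 × 3 = 646.5
  [3→7]: (154.5+71.1)/2 × 4 = 451.2
  [7→11]: (71.1+32.7)/2 × 4 = 207.6
  [11→15]: (32.7+15.1)/2 × 4 = 95.6
  [15→19]: (15.1+6.9)/2 × 4 = 44.0
  [19→19.5]: (6.9+6.3)/2 × 0.5 = 3.3
  Sum = 1448.2 µg/L·h
Extrapolated tail: C_last / k_e = 6.3 / 0.194 = 32.474
AUC_0→∞ = 1448.2 + 32.474 = 1480.674 µg/L·h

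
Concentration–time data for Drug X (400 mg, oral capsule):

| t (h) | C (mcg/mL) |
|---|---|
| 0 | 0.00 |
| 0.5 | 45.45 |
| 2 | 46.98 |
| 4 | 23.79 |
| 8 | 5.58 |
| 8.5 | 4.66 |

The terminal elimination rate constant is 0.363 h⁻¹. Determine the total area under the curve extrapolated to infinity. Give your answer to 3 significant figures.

Trapezoidal AUC_0→8.5:
  [0→0.5]: (0.00+45.45)/2 × 0.5 = 11.3625
  [0.5→2]: (45.45+46.98)/2 × 1.5 = 69.3225
  [2→4]: (46.98+23.79)/2 × 2 = 70.77
  [4→8]: (23.79+5.58)/2 × 4 = 58.74
  [8→8.5]: (5.58+4.66)/2 × 0.5 = 2.56
  Sum = 212.755 mcg/mL·h
Extrapolated tail: C_last / k_e = 4.66 / 0.363 = 12.837
AUC_0→∞ = 212.755 + 12.837 = 225.592 mcg/mL·h

AUC = 226 mcg/mL·h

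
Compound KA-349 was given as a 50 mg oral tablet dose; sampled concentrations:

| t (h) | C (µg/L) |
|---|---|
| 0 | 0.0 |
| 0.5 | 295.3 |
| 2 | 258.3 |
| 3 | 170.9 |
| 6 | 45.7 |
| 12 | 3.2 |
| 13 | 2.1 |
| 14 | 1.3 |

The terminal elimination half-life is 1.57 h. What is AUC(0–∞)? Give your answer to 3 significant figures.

Trapezoidal AUC_0→14:
  [0→0.5]: (0.0+295.3)/2 × 0.5 = 73.825
  [0.5→2]: (295.3+258.3)/2 × 1.5 = 415.2
  [2→3]: (258.3+170.9)/2 × 1 = 214.6
  [3→6]: (170.9+45.7)/2 × 3 = 324.9
  [6→12]: (45.7+3.2)/2 × 6 = 146.7
  [12→13]: (3.2+2.1)/2 × 1 = 2.65
  [13→14]: (2.1+1.3)/2 × 1 = 1.7
  Sum = 1179.575 µg/L·h
k_e = ln2 / t½ = 0.693147 / 1.57 = 0.4415 h^-1
Extrapolated tail: C_last / k_e = 1.3 / 0.4415 = 2.945
AUC_0→∞ = 1179.575 + 2.945 = 1182.52 µg/L·h

AUC = 1180 µg/L·h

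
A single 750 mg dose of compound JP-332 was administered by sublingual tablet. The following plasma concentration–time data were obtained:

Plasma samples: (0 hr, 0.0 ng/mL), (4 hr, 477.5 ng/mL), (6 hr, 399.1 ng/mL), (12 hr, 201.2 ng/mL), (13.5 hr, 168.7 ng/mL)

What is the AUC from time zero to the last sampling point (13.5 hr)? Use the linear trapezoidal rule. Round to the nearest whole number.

Trapezoidal AUC_0→13.5:
  [0→4]: (0.0+477.5)/2 × 4 = 955.0
  [4→6]: (477.5+399.1)/2 × 2 = 876.6
  [6→12]: (399.1+201.2)/2 × 6 = 1800.9
  [12→13.5]: (201.2+168.7)/2 × 1.5 = 277.425
  Sum = 3909.925 ng/mL·hr

AUC = 3910 ng/mL·hr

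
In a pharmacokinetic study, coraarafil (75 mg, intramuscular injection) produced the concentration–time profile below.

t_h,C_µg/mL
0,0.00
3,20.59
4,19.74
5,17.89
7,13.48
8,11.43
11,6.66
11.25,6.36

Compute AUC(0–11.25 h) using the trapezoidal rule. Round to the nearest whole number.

AUC = 142 µg/mL·h

Trapezoidal AUC_0→11.25:
  [0→3]: (0.00+20.59)/2 × 3 = 30.885
  [3→4]: (20.59+19.74)/2 × 1 = 20.165
  [4→5]: (19.74+17.89)/2 × 1 = 18.815
  [5→7]: (17.89+13.48)/2 × 2 = 31.37
  [7→8]: (13.48+11.43)/2 × 1 = 12.455
  [8→11]: (11.43+6.66)/2 × 3 = 27.135
  [11→11.25]: (6.66+6.36)/2 × 0.25 = 1.6275
  Sum = 142.4525 µg/mL·h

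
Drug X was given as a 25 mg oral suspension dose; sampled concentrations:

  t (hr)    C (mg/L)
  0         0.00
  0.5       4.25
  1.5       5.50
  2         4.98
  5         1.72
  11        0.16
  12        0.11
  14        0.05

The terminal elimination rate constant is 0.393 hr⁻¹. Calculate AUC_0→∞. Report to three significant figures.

AUC = 24.7 mg/L·hr

Trapezoidal AUC_0→14:
  [0→0.5]: (0.00+4.25)/2 × 0.5 = 1.0625
  [0.5→1.5]: (4.25+5.50)/2 × 1 = 4.875
  [1.5→2]: (5.50+4.98)/2 × 0.5 = 2.62
  [2→5]: (4.98+1.72)/2 × 3 = 10.05
  [5→11]: (1.72+0.16)/2 × 6 = 5.64
  [11→12]: (0.16+0.11)/2 × 1 = 0.135
  [12→14]: (0.11+0.05)/2 × 2 = 0.16
  Sum = 24.5425 mg/L·hr
Extrapolated tail: C_last / k_e = 0.05 / 0.393 = 0.127
AUC_0→∞ = 24.5425 + 0.127 = 24.6695 mg/L·hr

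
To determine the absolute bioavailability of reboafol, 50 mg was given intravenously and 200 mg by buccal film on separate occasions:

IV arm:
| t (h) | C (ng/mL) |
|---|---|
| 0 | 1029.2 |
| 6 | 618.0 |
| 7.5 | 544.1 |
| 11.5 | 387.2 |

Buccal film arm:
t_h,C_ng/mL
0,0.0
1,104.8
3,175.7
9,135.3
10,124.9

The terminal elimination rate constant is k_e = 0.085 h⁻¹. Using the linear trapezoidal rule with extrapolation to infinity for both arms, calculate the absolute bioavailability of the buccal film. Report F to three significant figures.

Trapezoidal AUC_0→11.5 (IV):
  [0→6]: (1029.2+618.0)/2 × 6 = 4941.6
  [6→7.5]: (618.0+544.1)/2 × 1.5 = 871.575
  [7.5→11.5]: (544.1+387.2)/2 × 4 = 1862.6
  Sum = 7675.775 ng/mL·h
IV tail: 387.2/0.085 = 4555.294; AUC_iv,0→∞ = 7675.775 + 4555.294 = 12231.069 ng/mL·h
Trapezoidal AUC_0→10 (buccal film):
  [0→1]: (0.0+104.8)/2 × 1 = 52.4
  [1→3]: (104.8+175.7)/2 × 2 = 280.5
  [3→9]: (175.7+135.3)/2 × 6 = 933.0
  [9→10]: (135.3+124.9)/2 × 1 = 130.1
  Sum = 1396.0 ng/mL·h
buccal film tail: 124.9/0.085 = 1469.412; AUC_ev,0→∞ = 1396.0 + 1469.412 = 2865.412 ng/mL·h
F = (AUC_ev/D_ev)/(AUC_iv/D_iv) = (2865.412/200)/(12231.069/50) = 14.32706/244.62138 = 0.0586

F = 0.0586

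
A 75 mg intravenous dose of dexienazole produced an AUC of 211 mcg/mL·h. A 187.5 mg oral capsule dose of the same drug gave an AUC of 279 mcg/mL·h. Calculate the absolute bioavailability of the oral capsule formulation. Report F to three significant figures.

F = 0.529

F = (AUC_ev / D_ev) / (AUC_iv / D_iv)
  = (279/187.5) / (211/75)
  = 1.488 / 2.81333 = 0.5289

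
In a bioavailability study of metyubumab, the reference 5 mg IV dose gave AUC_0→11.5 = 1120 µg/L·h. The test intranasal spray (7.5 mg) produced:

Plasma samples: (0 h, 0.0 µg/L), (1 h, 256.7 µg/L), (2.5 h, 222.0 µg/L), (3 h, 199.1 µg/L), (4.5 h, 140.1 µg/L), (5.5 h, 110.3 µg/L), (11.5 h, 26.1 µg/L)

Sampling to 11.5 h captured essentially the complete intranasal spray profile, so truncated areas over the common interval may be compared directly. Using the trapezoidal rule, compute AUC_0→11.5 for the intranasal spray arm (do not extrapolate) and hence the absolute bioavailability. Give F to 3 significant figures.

F = 0.822

Trapezoidal AUC_0→11.5 (intranasal spray):
  [0→1]: (0.0+256.7)/2 × 1 = 128.35
  [1→2.5]: (256.7+222.0)/2 × 1.5 = 359.025
  [2.5→3]: (222.0+199.1)/2 × 0.5 = 105.275
  [3→4.5]: (199.1+140.1)/2 × 1.5 = 254.4
  [4.5→5.5]: (140.1+110.3)/2 × 1 = 125.2
  [5.5→11.5]: (110.3+26.1)/2 × 6 = 409.2
  Sum = 1381.45 µg/L·h
F = (AUC_ev/D_ev)/(AUC_iv/D_iv) = (1381.45/7.5)/(1120/5) = 184.193/224 = 0.8223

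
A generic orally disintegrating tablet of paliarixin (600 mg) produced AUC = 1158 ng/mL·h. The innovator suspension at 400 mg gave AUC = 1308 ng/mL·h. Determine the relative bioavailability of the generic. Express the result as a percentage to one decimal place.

F_rel = 59.0%

F_rel = (AUC_test/D_test) / (AUC_ref/D_ref)
      = (1158/600) / (1308/400)
      = 1.93 / 3.27 = 0.5902 = 59.02%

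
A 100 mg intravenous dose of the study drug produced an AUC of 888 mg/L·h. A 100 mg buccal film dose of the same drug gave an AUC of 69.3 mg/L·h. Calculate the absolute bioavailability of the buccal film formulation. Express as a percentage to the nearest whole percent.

F = 8%

F = (AUC_ev / D_ev) / (AUC_iv / D_iv)
  = (69.3/100) / (888/100)
  = 0.693 / 8.88 = 0.0780
  = 7.80%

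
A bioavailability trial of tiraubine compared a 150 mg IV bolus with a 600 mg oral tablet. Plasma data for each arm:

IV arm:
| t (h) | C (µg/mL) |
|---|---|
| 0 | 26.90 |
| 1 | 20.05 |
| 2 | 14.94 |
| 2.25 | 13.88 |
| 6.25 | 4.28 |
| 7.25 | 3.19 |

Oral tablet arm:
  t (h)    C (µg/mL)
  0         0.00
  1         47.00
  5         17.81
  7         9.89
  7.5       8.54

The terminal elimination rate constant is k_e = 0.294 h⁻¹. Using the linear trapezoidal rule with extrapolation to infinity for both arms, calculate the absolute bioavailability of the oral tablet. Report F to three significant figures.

Trapezoidal AUC_0→7.25 (IV):
  [0→1]: (26.90+20.05)/2 × 1 = 23.475
  [1→2]: (20.05+14.94)/2 × 1 = 17.495
  [2→2.25]: (14.94+13.88)/2 × 0.25 = 3.6025
  [2.25→6.25]: (13.88+4.28)/2 × 4 = 36.32
  [6.25→7.25]: (4.28+3.19)/2 × 1 = 3.735
  Sum = 84.6275 µg/mL·h
IV tail: 3.19/0.294 = 10.850; AUC_iv,0→∞ = 84.6275 + 10.850 = 95.4775 µg/mL·h
Trapezoidal AUC_0→7.5 (oral tablet):
  [0→1]: (0.00+47.00)/2 × 1 = 23.5
  [1→5]: (47.00+17.81)/2 × 4 = 129.62
  [5→7]: (17.81+9.89)/2 × 2 = 27.7
  [7→7.5]: (9.89+8.54)/2 × 0.5 = 4.6075
  Sum = 185.4275 µg/mL·h
oral tablet tail: 8.54/0.294 = 29.048; AUC_ev,0→∞ = 185.4275 + 29.048 = 214.4755 µg/mL·h
F = (AUC_ev/D_ev)/(AUC_iv/D_iv) = (214.4755/600)/(95.4775/150) = 0.357459/0.636517 = 0.5616

F = 0.562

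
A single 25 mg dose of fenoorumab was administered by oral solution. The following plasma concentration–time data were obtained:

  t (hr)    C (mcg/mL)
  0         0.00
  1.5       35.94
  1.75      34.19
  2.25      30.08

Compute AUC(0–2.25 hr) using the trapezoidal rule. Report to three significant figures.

Trapezoidal AUC_0→2.25:
  [0→1.5]: (0.00+35.94)/2 × 1.5 = 26.955
  [1.5→1.75]: (35.94+34.19)/2 × 0.25 = 8.76625
  [1.75→2.25]: (34.19+30.08)/2 × 0.5 = 16.0675
  Sum = 51.78875 mcg/mL·hr

AUC = 51.8 mcg/mL·hr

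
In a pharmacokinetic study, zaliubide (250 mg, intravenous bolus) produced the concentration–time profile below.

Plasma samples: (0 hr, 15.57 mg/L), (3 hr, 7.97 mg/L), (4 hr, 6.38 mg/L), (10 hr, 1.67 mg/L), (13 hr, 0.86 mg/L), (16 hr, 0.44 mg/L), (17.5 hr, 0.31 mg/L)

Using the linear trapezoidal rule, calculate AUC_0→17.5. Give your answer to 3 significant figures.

AUC = 72.9 mg/L·hr

Trapezoidal AUC_0→17.5:
  [0→3]: (15.57+7.97)/2 × 3 = 35.31
  [3→4]: (7.97+6.38)/2 × 1 = 7.175
  [4→10]: (6.38+1.67)/2 × 6 = 24.15
  [10→13]: (1.67+0.86)/2 × 3 = 3.795
  [13→16]: (0.86+0.44)/2 × 3 = 1.95
  [16→17.5]: (0.44+0.31)/2 × 1.5 = 0.5625
  Sum = 72.9425 mg/L·hr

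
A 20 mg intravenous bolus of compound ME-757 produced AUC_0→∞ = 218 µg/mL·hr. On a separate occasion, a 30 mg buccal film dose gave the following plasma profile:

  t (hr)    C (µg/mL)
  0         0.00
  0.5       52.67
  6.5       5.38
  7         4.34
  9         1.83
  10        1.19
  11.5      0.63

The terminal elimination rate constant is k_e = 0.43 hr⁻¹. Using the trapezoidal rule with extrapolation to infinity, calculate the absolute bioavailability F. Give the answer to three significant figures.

F = 0.612

Trapezoidal AUC_0→11.5 (buccal film):
  [0→0.5]: (0.00+52.67)/2 × 0.5 = 13.1675
  [0.5→6.5]: (52.67+5.38)/2 × 6 = 174.15
  [6.5→7]: (5.38+4.34)/2 × 0.5 = 2.43
  [7→9]: (4.34+1.83)/2 × 2 = 6.17
  [9→10]: (1.83+1.19)/2 × 1 = 1.51
  [10→11.5]: (1.19+0.63)/2 × 1.5 = 1.365
  Sum = 198.7925 µg/mL·hr
Tail: C_last/k_e = 0.63/0.43 = 1.465
AUC_0→∞ (buccal film) = 198.7925 + 1.465 = 200.2575 µg/mL·hr
F = (AUC_ev/D_ev)/(AUC_iv/D_iv) = (200.2575/30)/(218/20) = 6.67525/10.9 = 0.6124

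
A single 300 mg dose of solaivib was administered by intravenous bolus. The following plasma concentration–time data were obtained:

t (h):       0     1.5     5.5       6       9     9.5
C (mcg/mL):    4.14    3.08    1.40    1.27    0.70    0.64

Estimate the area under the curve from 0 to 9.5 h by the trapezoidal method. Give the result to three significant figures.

AUC = 18.3 mcg/mL·h

Trapezoidal AUC_0→9.5:
  [0→1.5]: (4.14+3.08)/2 × 1.5 = 5.415
  [1.5→5.5]: (3.08+1.40)/2 × 4 = 8.96
  [5.5→6]: (1.40+1.27)/2 × 0.5 = 0.6675
  [6→9]: (1.27+0.70)/2 × 3 = 2.955
  [9→9.5]: (0.70+0.64)/2 × 0.5 = 0.335
  Sum = 18.3325 mcg/mL·h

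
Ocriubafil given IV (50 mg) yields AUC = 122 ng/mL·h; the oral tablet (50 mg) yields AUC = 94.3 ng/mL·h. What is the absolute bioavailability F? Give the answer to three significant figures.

F = 0.773

F = (AUC_ev / D_ev) / (AUC_iv / D_iv)
  = (94.3/50) / (122/50)
  = 1.886 / 2.44 = 0.7730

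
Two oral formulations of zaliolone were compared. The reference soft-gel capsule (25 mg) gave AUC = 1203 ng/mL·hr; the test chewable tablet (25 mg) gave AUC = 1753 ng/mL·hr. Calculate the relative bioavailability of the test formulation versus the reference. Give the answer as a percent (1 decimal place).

F_rel = 145.7%

F_rel = (AUC_test/D_test) / (AUC_ref/D_ref)
      = (1753/25) / (1203/25)
      = 70.12 / 48.12 = 1.4572 = 145.72%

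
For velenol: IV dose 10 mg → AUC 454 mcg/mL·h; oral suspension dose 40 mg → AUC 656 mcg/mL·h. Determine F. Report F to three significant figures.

F = (AUC_ev / D_ev) / (AUC_iv / D_iv)
  = (656/40) / (454/10)
  = 16.4 / 45.4 = 0.3612

F = 0.361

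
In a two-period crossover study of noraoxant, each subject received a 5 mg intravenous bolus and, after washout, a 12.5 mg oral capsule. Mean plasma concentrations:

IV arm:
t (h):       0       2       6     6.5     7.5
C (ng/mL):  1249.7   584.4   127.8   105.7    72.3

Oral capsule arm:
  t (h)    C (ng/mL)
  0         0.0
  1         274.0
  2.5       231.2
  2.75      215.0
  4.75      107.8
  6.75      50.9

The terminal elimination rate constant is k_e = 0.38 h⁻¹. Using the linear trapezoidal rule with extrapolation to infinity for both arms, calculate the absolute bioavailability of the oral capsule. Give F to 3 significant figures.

Trapezoidal AUC_0→7.5 (IV):
  [0→2]: (1249.7+584.4)/2 × 2 = 1834.1
  [2→6]: (584.4+127.8)/2 × 4 = 1424.4
  [6→6.5]: (127.8+105.7)/2 × 0.5 = 58.375
  [6.5→7.5]: (105.7+72.3)/2 × 1 = 89.0
  Sum = 3405.875 ng/mL·h
IV tail: 72.3/0.38 = 190.263; AUC_iv,0→∞ = 3405.875 + 190.263 = 3596.138 ng/mL·h
Trapezoidal AUC_0→6.75 (oral capsule):
  [0→1]: (0.0+274.0)/2 × 1 = 137.0
  [1→2.5]: (274.0+231.2)/2 × 1.5 = 378.9
  [2.5→2.75]: (231.2+215.0)/2 × 0.25 = 55.775
  [2.75→4.75]: (215.0+107.8)/2 × 2 = 322.8
  [4.75→6.75]: (107.8+50.9)/2 × 2 = 158.7
  Sum = 1053.175 ng/mL·h
oral capsule tail: 50.9/0.38 = 133.947; AUC_ev,0→∞ = 1053.175 + 133.947 = 1187.122 ng/mL·h
F = (AUC_ev/D_ev)/(AUC_iv/D_iv) = (1187.122/12.5)/(3596.138/5) = 94.96976/719.2276 = 0.1320

F = 0.132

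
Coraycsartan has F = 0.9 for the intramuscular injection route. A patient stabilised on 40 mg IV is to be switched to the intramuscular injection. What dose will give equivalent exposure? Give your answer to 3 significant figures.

D_intramuscular = 44.4 mg

For equal systemic exposure: F × D_ev = D_iv
D_ev = D_iv / F = 40 / 0.9 = 44.4444 mg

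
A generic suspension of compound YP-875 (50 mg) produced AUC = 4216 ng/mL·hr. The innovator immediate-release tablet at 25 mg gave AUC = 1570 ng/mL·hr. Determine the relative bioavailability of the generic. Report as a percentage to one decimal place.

F_rel = (AUC_test/D_test) / (AUC_ref/D_ref)
      = (4216/50) / (1570/25)
      = 84.32 / 62.8 = 1.3427 = 134.27%

F_rel = 134.3%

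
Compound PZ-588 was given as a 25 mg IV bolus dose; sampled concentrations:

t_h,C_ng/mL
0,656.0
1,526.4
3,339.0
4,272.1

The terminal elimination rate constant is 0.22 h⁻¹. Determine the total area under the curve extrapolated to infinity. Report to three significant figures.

Trapezoidal AUC_0→4:
  [0→1]: (656.0+526.4)/2 × 1 = 591.2
  [1→3]: (526.4+339.0)/2 × 2 = 865.4
  [3→4]: (339.0+272.1)/2 × 1 = 305.55
  Sum = 1762.15 ng/mL·h
Extrapolated tail: C_last / k_e = 272.1 / 0.22 = 1236.818
AUC_0→∞ = 1762.15 + 1236.818 = 2998.968 ng/mL·h

AUC = 3000 ng/mL·h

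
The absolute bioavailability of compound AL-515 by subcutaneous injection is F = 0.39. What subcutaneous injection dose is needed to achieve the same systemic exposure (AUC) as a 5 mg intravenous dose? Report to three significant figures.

For equal systemic exposure: F × D_ev = D_iv
D_ev = D_iv / F = 5 / 0.39 = 12.8205 mg

D_subcutaneous = 12.8 mg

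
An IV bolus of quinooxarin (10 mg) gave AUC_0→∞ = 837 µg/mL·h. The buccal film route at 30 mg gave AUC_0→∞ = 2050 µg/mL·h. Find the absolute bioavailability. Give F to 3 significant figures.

F = (AUC_ev / D_ev) / (AUC_iv / D_iv)
  = (2050/30) / (837/10)
  = 68.3333 / 83.7 = 0.8164

F = 0.816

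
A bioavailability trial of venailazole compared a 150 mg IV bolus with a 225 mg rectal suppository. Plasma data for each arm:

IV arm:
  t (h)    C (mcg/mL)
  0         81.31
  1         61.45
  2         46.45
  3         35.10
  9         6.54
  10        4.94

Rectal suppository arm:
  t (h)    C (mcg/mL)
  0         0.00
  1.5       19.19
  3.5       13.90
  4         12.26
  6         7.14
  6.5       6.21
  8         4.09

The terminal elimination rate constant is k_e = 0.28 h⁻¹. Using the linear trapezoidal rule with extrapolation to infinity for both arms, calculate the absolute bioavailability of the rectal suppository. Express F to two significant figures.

Trapezoidal AUC_0→10 (IV):
  [0→1]: (81.31+61.45)/2 × 1 = 71.38
  [1→2]: (61.45+46.45)/2 × 1 = 53.95
  [2→3]: (46.45+35.10)/2 × 1 = 40.775
  [3→9]: (35.10+6.54)/2 × 6 = 124.92
  [9→10]: (6.54+4.94)/2 × 1 = 5.74
  Sum = 296.765 mcg/mL·h
IV tail: 4.94/0.28 = 17.643; AUC_iv,0→∞ = 296.765 + 17.643 = 314.408 mcg/mL·h
Trapezoidal AUC_0→8 (rectal suppository):
  [0→1.5]: (0.00+19.19)/2 × 1.5 = 14.3925
  [1.5→3.5]: (19.19+13.90)/2 × 2 = 33.09
  [3.5→4]: (13.90+12.26)/2 × 0.5 = 6.54
  [4→6]: (12.26+7.14)/2 × 2 = 19.4
  [6→6.5]: (7.14+6.21)/2 × 0.5 = 3.3375
  [6.5→8]: (6.21+4.09)/2 × 1.5 = 7.725
  Sum = 84.485 mcg/mL·h
rectal suppository tail: 4.09/0.28 = 14.607; AUC_ev,0→∞ = 84.485 + 14.607 = 99.092 mcg/mL·h
F = (AUC_ev/D_ev)/(AUC_iv/D_iv) = (99.092/225)/(314.408/150) = 0.440409/2.09605 = 0.2101

F = 0.21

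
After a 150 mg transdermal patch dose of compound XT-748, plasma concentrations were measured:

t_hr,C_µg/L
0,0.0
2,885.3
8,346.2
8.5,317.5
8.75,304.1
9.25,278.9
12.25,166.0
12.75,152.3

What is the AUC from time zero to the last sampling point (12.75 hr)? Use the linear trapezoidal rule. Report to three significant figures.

AUC = 5720 µg/L·hr

Trapezoidal AUC_0→12.75:
  [0→2]: (0.0+885.3)/2 × 2 = 885.3
  [2→8]: (885.3+346.2)/2 × 6 = 3694.5
  [8→8.5]: (346.2+317.5)/2 × 0.5 = 165.925
  [8.5→8.75]: (317.5+304.1)/2 × 0.25 = 77.7
  [8.75→9.25]: (304.1+278.9)/2 × 0.5 = 145.75
  [9.25→12.25]: (278.9+166.0)/2 × 3 = 667.35
  [12.25→12.75]: (166.0+152.3)/2 × 0.5 = 79.575
  Sum = 5716.1 µg/L·hr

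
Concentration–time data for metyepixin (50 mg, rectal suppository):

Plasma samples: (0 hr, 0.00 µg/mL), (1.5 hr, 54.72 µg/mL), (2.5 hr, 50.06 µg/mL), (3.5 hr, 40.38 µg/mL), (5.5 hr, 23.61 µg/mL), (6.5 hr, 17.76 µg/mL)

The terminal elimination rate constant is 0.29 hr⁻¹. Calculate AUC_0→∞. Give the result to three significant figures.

AUC = 285 µg/mL·hr

Trapezoidal AUC_0→6.5:
  [0→1.5]: (0.00+54.72)/2 × 1.5 = 41.04
  [1.5→2.5]: (54.72+50.06)/2 × 1 = 52.39
  [2.5→3.5]: (50.06+40.38)/2 × 1 = 45.22
  [3.5→5.5]: (40.38+23.61)/2 × 2 = 63.99
  [5.5→6.5]: (23.61+17.76)/2 × 1 = 20.685
  Sum = 223.325 µg/mL·hr
Extrapolated tail: C_last / k_e = 17.76 / 0.29 = 61.241
AUC_0→∞ = 223.325 + 61.241 = 284.566 µg/mL·hr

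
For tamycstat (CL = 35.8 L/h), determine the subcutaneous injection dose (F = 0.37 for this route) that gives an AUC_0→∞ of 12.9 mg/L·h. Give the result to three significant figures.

Dose = 1250 mg

Dose = CL × AUC_0→∞ / F
     = 35.8 × 12.9 / 0.37 = 1248.16 mg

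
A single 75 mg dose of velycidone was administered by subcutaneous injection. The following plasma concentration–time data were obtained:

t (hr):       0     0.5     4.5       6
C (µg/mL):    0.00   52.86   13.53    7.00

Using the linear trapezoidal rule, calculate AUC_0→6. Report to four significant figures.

Trapezoidal AUC_0→6:
  [0→0.5]: (0.00+52.86)/2 × 0.5 = 13.215
  [0.5→4.5]: (52.86+13.53)/2 × 4 = 132.78
  [4.5→6]: (13.53+7.00)/2 × 1.5 = 15.3975
  Sum = 161.3925 µg/mL·hr

AUC = 161.4 µg/mL·hr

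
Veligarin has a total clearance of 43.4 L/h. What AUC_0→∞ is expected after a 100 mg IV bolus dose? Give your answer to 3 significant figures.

AUC_0→∞ = Dose_iv / CL
        = 100 / 43.4 = 2.30415 mg/L·h

AUC = 2.30 mg/L·h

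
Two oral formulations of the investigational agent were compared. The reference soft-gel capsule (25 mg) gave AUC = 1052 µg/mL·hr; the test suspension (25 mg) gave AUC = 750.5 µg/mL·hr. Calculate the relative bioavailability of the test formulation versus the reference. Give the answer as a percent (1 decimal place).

F_rel = (AUC_test/D_test) / (AUC_ref/D_ref)
      = (750.5/25) / (1052/25)
      = 30.02 / 42.08 = 0.7134 = 71.34%

F_rel = 71.3%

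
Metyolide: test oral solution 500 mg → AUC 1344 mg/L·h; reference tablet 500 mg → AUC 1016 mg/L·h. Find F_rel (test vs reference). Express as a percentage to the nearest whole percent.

F_rel = 132%

F_rel = (AUC_test/D_test) / (AUC_ref/D_ref)
      = (1344/500) / (1016/500)
      = 2.688 / 2.032 = 1.3228 = 132.28%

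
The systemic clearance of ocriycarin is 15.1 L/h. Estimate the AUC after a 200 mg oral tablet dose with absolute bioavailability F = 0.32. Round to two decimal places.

AUC_0→∞ = F × Dose / CL
        = 0.32 × 200 / 15.1 = 4.23841 mg/L·h

AUC = 4.24 mg/L·h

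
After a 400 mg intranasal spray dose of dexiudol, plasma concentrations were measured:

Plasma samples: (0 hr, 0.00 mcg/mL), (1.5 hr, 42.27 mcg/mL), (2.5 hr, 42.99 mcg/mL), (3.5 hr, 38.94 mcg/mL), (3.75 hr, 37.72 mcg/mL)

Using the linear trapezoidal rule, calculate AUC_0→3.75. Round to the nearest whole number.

AUC = 125 mcg/mL·hr

Trapezoidal AUC_0→3.75:
  [0→1.5]: (0.00+42.27)/2 × 1.5 = 31.7025
  [1.5→2.5]: (42.27+42.99)/2 × 1 = 42.63
  [2.5→3.5]: (42.99+38.94)/2 × 1 = 40.965
  [3.5→3.75]: (38.94+37.72)/2 × 0.25 = 9.5825
  Sum = 124.88 mcg/mL·hr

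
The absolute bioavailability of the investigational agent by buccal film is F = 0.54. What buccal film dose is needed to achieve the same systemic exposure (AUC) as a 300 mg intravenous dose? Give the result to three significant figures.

D_buccal = 556 mg

For equal systemic exposure: F × D_ev = D_iv
D_ev = D_iv / F = 300 / 0.54 = 555.556 mg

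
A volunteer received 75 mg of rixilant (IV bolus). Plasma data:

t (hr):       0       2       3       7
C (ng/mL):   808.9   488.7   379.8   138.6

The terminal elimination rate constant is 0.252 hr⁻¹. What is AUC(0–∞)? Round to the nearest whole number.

AUC = 3319 ng/mL·hr

Trapezoidal AUC_0→7:
  [0→2]: (808.9+488.7)/2 × 2 = 1297.6
  [2→3]: (488.7+379.8)/2 × 1 = 434.25
  [3→7]: (379.8+138.6)/2 × 4 = 1036.8
  Sum = 2768.65 ng/mL·hr
Extrapolated tail: C_last / k_e = 138.6 / 0.252 = 550.000
AUC_0→∞ = 2768.65 + 550.000 = 3318.65 ng/mL·hr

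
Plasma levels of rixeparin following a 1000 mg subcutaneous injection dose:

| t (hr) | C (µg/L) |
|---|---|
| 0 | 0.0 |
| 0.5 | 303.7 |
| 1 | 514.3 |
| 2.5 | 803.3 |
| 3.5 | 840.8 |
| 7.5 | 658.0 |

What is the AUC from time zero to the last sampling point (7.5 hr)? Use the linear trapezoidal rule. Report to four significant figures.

AUC = 5088 µg/L·hr

Trapezoidal AUC_0→7.5:
  [0→0.5]: (0.0+303.7)/2 × 0.5 = 75.925
  [0.5→1]: (303.7+514.3)/2 × 0.5 = 204.5
  [1→2.5]: (514.3+803.3)/2 × 1.5 = 988.2
  [2.5→3.5]: (803.3+840.8)/2 × 1 = 822.05
  [3.5→7.5]: (840.8+658.0)/2 × 4 = 2997.6
  Sum = 5088.275 µg/L·hr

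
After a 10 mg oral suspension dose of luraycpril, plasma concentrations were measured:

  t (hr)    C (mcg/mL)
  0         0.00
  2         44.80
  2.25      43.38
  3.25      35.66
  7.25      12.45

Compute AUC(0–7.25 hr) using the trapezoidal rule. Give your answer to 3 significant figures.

AUC = 192 mcg/mL·hr

Trapezoidal AUC_0→7.25:
  [0→2]: (0.00+44.80)/2 × 2 = 44.8
  [2→2.25]: (44.80+43.38)/2 × 0.25 = 11.0225
  [2.25→3.25]: (43.38+35.66)/2 × 1 = 39.52
  [3.25→7.25]: (35.66+12.45)/2 × 4 = 96.22
  Sum = 191.5625 mcg/mL·hr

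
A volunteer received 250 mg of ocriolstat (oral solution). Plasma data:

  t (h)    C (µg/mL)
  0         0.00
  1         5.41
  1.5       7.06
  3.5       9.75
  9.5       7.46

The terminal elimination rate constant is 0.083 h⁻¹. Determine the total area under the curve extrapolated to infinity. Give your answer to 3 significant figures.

AUC = 164 µg/mL·h

Trapezoidal AUC_0→9.5:
  [0→1]: (0.00+5.41)/2 × 1 = 2.705
  [1→1.5]: (5.41+7.06)/2 × 0.5 = 3.1175
  [1.5→3.5]: (7.06+9.75)/2 × 2 = 16.81
  [3.5→9.5]: (9.75+7.46)/2 × 6 = 51.63
  Sum = 74.2625 µg/mL·h
Extrapolated tail: C_last / k_e = 7.46 / 0.083 = 89.880
AUC_0→∞ = 74.2625 + 89.880 = 164.1425 µg/mL·h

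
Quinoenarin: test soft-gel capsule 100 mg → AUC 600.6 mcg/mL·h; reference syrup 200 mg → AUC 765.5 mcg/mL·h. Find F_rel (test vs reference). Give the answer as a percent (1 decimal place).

F_rel = 156.9%

F_rel = (AUC_test/D_test) / (AUC_ref/D_ref)
      = (600.6/100) / (765.5/200)
      = 6.006 / 3.8275 = 1.5692 = 156.92%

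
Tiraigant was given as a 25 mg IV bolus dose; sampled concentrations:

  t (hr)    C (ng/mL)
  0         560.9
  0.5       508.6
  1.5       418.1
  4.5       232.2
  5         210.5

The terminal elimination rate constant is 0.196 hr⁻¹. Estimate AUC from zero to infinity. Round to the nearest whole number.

AUC = 2891 ng/mL·hr

Trapezoidal AUC_0→5:
  [0→0.5]: (560.9+508.6)/2 × 0.5 = 267.375
  [0.5→1.5]: (508.6+418.1)/2 × 1 = 463.35
  [1.5→4.5]: (418.1+232.2)/2 × 3 = 975.45
  [4.5→5]: (232.2+210.5)/2 × 0.5 = 110.675
  Sum = 1816.85 ng/mL·hr
Extrapolated tail: C_last / k_e = 210.5 / 0.196 = 1073.980
AUC_0→∞ = 1816.85 + 1073.980 = 2890.83 ng/mL·hr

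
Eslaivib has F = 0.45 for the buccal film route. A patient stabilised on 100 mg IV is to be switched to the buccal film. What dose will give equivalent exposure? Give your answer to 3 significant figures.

For equal systemic exposure: F × D_ev = D_iv
D_ev = D_iv / F = 100 / 0.45 = 222.222 mg

D_buccal = 222 mg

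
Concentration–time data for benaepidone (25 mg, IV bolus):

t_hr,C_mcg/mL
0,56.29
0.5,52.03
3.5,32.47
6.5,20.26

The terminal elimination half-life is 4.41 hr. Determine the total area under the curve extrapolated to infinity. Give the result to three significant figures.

AUC = 362 mcg/mL·hr

Trapezoidal AUC_0→6.5:
  [0→0.5]: (56.29+52.03)/2 × 0.5 = 27.08
  [0.5→3.5]: (52.03+32.47)/2 × 3 = 126.75
  [3.5→6.5]: (32.47+20.26)/2 × 3 = 79.095
  Sum = 232.925 mcg/mL·hr
k_e = ln2 / t½ = 0.693147 / 4.41 = 0.1572 hr^-1
Extrapolated tail: C_last / k_e = 20.26 / 0.1572 = 128.880
AUC_0→∞ = 232.925 + 128.880 = 361.805 mcg/mL·hr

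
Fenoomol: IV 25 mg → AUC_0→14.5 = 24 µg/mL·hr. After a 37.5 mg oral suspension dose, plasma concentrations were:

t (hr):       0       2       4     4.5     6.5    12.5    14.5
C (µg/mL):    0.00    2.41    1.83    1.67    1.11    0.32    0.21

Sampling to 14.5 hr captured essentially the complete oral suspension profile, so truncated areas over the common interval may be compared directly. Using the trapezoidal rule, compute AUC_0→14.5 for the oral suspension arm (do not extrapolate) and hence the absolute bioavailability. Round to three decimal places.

Trapezoidal AUC_0→14.5 (oral suspension):
  [0→2]: (0.00+2.41)/2 × 2 = 2.41
  [2→4]: (2.41+1.83)/2 × 2 = 4.24
  [4→4.5]: (1.83+1.67)/2 × 0.5 = 0.875
  [4.5→6.5]: (1.67+1.11)/2 × 2 = 2.78
  [6.5→12.5]: (1.11+0.32)/2 × 6 = 4.29
  [12.5→14.5]: (0.32+0.21)/2 × 2 = 0.53
  Sum = 15.125 µg/mL·hr
F = (AUC_ev/D_ev)/(AUC_iv/D_iv) = (15.125/37.5)/(24/25) = 0.403333/0.96 = 0.4201

F = 0.420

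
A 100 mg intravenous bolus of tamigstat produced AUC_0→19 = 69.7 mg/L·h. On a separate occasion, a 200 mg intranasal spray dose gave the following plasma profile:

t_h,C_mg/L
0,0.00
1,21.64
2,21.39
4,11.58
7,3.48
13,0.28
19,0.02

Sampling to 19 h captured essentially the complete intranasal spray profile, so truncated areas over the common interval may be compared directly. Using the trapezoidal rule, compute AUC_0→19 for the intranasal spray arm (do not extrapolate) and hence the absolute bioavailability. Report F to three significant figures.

Trapezoidal AUC_0→19 (intranasal spray):
  [0→1]: (0.00+21.64)/2 × 1 = 10.82
  [1→2]: (21.64+21.39)/2 × 1 = 21.515
  [2→4]: (21.39+11.58)/2 × 2 = 32.97
  [4→7]: (11.58+3.48)/2 × 3 = 22.59
  [7→13]: (3.48+0.28)/2 × 6 = 11.28
  [13→19]: (0.28+0.02)/2 × 6 = 0.9
  Sum = 100.075 mg/L·h
F = (AUC_ev/D_ev)/(AUC_iv/D_iv) = (100.075/200)/(69.7/100) = 0.500375/0.697 = 0.7179

F = 0.718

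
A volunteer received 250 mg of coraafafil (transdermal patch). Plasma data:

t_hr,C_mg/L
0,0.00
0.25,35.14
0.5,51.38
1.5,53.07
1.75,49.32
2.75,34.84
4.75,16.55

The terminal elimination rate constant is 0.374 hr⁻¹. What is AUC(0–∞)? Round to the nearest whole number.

Trapezoidal AUC_0→4.75:
  [0→0.25]: (0.00+35.14)/2 × 0.25 = 4.3925
  [0.25→0.5]: (35.14+51.38)/2 × 0.25 = 10.815
  [0.5→1.5]: (51.38+53.07)/2 × 1 = 52.225
  [1.5→1.75]: (53.07+49.32)/2 × 0.25 = 12.79875
  [1.75→2.75]: (49.32+34.84)/2 × 1 = 42.08
  [2.75→4.75]: (34.84+16.55)/2 × 2 = 51.39
  Sum = 173.70125 mg/L·hr
Extrapolated tail: C_last / k_e = 16.55 / 0.374 = 44.251
AUC_0→∞ = 173.70125 + 44.251 = 217.95225 mg/L·hr

AUC = 218 mg/L·hr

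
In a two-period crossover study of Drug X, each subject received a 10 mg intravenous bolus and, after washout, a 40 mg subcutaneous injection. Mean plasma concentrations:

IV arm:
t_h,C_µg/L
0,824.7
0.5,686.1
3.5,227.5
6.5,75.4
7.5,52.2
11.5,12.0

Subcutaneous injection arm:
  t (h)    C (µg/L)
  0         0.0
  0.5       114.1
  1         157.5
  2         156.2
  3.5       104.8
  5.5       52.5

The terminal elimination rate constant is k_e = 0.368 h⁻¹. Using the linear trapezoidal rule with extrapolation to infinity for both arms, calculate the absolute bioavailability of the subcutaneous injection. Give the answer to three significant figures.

F = 0.0771

Trapezoidal AUC_0→11.5 (IV):
  [0→0.5]: (824.7+686.1)/2 × 0.5 = 377.7
  [0.5→3.5]: (686.1+227.5)/2 × 3 = 1370.4
  [3.5→6.5]: (227.5+75.4)/2 × 3 = 454.35
  [6.5→7.5]: (75.4+52.2)/2 × 1 = 63.8
  [7.5→11.5]: (52.2+12.0)/2 × 4 = 128.4
  Sum = 2394.65 µg/L·h
IV tail: 12.0/0.368 = 32.609; AUC_iv,0→∞ = 2394.65 + 32.609 = 2427.259 µg/L·h
Trapezoidal AUC_0→5.5 (subcutaneous injection):
  [0→0.5]: (0.0+114.1)/2 × 0.5 = 28.525
  [0.5→1]: (114.1+157.5)/2 × 0.5 = 67.9
  [1→2]: (157.5+156.2)/2 × 1 = 156.85
  [2→3.5]: (156.2+104.8)/2 × 1.5 = 195.75
  [3.5→5.5]: (104.8+52.5)/2 × 2 = 157.3
  Sum = 606.325 µg/L·h
subcutaneous injection tail: 52.5/0.368 = 142.663; AUC_ev,0→∞ = 606.325 + 142.663 = 748.988 µg/L·h
F = (AUC_ev/D_ev)/(AUC_iv/D_iv) = (748.988/40)/(2427.259/10) = 18.7247/242.7259 = 0.0771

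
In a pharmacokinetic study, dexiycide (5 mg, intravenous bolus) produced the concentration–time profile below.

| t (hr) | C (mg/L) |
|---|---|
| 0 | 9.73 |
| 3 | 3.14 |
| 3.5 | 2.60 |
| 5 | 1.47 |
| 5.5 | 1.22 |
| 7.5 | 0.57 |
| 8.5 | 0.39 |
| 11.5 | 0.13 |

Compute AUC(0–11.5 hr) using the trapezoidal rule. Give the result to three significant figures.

Trapezoidal AUC_0→11.5:
  [0→3]: (9.73+3.14)/2 × 3 = 19.305
  [3→3.5]: (3.14+2.60)/2 × 0.5 = 1.435
  [3.5→5]: (2.60+1.47)/2 × 1.5 = 3.0525
  [5→5.5]: (1.47+1.22)/2 × 0.5 = 0.6725
  [5.5→7.5]: (1.22+0.57)/2 × 2 = 1.79
  [7.5→8.5]: (0.57+0.39)/2 × 1 = 0.48
  [8.5→11.5]: (0.39+0.13)/2 × 3 = 0.78
  Sum = 27.515 mg/L·hr

AUC = 27.5 mg/L·hr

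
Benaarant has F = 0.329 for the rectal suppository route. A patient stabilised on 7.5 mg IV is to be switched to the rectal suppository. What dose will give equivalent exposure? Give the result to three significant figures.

D_rectal = 22.8 mg

For equal systemic exposure: F × D_ev = D_iv
D_ev = D_iv / F = 7.5 / 0.329 = 22.7964 mg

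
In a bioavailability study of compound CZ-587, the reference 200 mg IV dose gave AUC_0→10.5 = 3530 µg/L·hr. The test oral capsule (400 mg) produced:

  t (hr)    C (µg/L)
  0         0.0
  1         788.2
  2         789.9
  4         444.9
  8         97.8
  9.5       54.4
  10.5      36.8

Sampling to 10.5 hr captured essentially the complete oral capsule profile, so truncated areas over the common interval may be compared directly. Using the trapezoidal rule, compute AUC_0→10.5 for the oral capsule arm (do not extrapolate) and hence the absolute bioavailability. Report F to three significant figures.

Trapezoidal AUC_0→10.5 (oral capsule):
  [0→1]: (0.0+788.2)/2 × 1 = 394.1
  [1→2]: (788.2+789.9)/2 × 1 = 789.05
  [2→4]: (789.9+444.9)/2 × 2 = 1234.8
  [4→8]: (444.9+97.8)/2 × 4 = 1085.4
  [8→9.5]: (97.8+54.4)/2 × 1.5 = 114.15
  [9.5→10.5]: (54.4+36.8)/2 × 1 = 45.6
  Sum = 3663.1 µg/L·hr
F = (AUC_ev/D_ev)/(AUC_iv/D_iv) = (3663.1/400)/(3530/200) = 9.15775/17.65 = 0.5189

F = 0.519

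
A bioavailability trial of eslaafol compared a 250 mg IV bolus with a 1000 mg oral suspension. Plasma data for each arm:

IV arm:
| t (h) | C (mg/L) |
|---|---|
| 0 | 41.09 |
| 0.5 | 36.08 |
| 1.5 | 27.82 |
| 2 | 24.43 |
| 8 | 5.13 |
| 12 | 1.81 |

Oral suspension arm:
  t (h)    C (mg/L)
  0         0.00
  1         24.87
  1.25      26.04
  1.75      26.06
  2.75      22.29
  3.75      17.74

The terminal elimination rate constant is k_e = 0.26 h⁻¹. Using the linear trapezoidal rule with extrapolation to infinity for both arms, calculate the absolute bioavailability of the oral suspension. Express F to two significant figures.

Trapezoidal AUC_0→12 (IV):
  [0→0.5]: (41.09+36.08)/2 × 0.5 = 19.2925
  [0.5→1.5]: (36.08+27.82)/2 × 1 = 31.95
  [1.5→2]: (27.82+24.43)/2 × 0.5 = 13.0625
  [2→8]: (24.43+5.13)/2 × 6 = 88.68
  [8→12]: (5.13+1.81)/2 × 4 = 13.88
  Sum = 166.865 mg/L·h
IV tail: 1.81/0.26 = 6.962; AUC_iv,0→∞ = 166.865 + 6.962 = 173.827 mg/L·h
Trapezoidal AUC_0→3.75 (oral suspension):
  [0→1]: (0.00+24.87)/2 × 1 = 12.435
  [1→1.25]: (24.87+26.04)/2 × 0.25 = 6.36375
  [1.25→1.75]: (26.04+26.06)/2 × 0.5 = 13.025
  [1.75→2.75]: (26.06+22.29)/2 × 1 = 24.175
  [2.75→3.75]: (22.29+17.74)/2 × 1 = 20.015
  Sum = 76.01375 mg/L·h
oral suspension tail: 17.74/0.26 = 68.231; AUC_ev,0→∞ = 76.01375 + 68.231 = 144.24475 mg/L·h
F = (AUC_ev/D_ev)/(AUC_iv/D_iv) = (144.24475/1000)/(173.827/250) = 0.14424475/0.695308 = 0.2075

F = 0.21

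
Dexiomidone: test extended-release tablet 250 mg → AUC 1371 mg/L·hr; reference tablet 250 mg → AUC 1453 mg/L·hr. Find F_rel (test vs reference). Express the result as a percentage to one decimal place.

F_rel = 94.4%

F_rel = (AUC_test/D_test) / (AUC_ref/D_ref)
      = (1371/250) / (1453/250)
      = 5.484 / 5.812 = 0.9436 = 94.36%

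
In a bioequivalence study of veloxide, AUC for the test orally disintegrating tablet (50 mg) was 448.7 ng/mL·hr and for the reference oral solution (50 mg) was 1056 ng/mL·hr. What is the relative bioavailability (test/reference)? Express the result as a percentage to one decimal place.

F_rel = (AUC_test/D_test) / (AUC_ref/D_ref)
      = (448.7/50) / (1056/50)
      = 8.974 / 21.12 = 0.4249 = 42.49%

F_rel = 42.5%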